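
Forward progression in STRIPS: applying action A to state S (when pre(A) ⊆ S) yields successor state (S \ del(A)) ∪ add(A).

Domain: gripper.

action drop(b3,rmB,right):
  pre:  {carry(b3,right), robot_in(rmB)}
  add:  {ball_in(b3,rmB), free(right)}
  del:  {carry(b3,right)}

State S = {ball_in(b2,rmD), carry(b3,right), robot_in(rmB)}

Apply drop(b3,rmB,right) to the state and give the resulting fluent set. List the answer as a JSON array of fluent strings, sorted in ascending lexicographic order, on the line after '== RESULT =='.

Progress:
  pre ⊆ S: {carry(b3,right), robot_in(rmB)} ⊆ S  — applicable
  S \ del = {ball_in(b2,rmD), robot_in(rmB)}
  ∪ add   = {ball_in(b2,rmD), ball_in(b3,rmB), free(right), robot_in(rmB)}

== RESULT ==
["ball_in(b2,rmD)", "ball_in(b3,rmB)", "free(right)", "robot_in(rmB)"]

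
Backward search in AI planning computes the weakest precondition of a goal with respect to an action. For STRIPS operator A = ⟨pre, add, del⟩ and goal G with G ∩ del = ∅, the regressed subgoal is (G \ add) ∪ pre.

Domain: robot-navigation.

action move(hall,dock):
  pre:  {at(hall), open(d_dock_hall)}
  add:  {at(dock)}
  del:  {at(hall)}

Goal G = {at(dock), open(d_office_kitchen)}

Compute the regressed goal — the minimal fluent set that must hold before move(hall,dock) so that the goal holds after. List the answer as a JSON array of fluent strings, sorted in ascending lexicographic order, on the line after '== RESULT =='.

Regress:
  G ∩ del = {}  (empty — regression defined)
  G \ add = {at(dock), open(d_office_kitchen)} \ {at(dock)} = {open(d_office_kitchen)}
  ∪ pre   = {open(d_office_kitchen)} ∪ {at(hall), open(d_dock_hall)}
          = {at(hall), open(d_dock_hall), open(d_office_kitchen)}

== RESULT ==
["at(hall)", "open(d_dock_hall)", "open(d_office_kitchen)"]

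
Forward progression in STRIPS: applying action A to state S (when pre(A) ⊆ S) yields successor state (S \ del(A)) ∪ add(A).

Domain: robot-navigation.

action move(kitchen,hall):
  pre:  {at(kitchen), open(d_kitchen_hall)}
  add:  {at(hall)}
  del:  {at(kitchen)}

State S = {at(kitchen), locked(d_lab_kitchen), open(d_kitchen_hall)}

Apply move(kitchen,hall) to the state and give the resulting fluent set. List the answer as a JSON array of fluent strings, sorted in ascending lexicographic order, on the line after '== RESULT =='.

Progress:
  pre ⊆ S: {at(kitchen), open(d_kitchen_hall)} ⊆ S  — applicable
  S \ del = {locked(d_lab_kitchen), open(d_kitchen_hall)}
  ∪ add   = {at(hall), locked(d_lab_kitchen), open(d_kitchen_hall)}

== RESULT ==
["at(hall)", "locked(d_lab_kitchen)", "open(d_kitchen_hall)"]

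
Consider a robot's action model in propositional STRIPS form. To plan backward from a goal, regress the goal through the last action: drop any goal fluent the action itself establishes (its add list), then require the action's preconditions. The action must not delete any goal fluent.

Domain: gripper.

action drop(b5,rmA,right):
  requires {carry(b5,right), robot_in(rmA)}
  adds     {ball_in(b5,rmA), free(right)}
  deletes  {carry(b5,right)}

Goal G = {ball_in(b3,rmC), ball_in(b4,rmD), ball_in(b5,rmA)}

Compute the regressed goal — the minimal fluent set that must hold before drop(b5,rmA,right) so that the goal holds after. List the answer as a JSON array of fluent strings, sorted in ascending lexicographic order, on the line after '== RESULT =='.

Regress:
  G ∩ del = {}  (empty — regression defined)
  G \ add = {ball_in(b3,rmC), ball_in(b4,rmD), ball_in(b5,rmA)} \ {ball_in(b5,rmA), free(right)} = {ball_in(b3,rmC), ball_in(b4,rmD)}
  ∪ pre   = {ball_in(b3,rmC), ball_in(b4,rmD)} ∪ {carry(b5,right), robot_in(rmA)}
          = {ball_in(b3,rmC), ball_in(b4,rmD), carry(b5,right), robot_in(rmA)}

== RESULT ==
["ball_in(b3,rmC)", "ball_in(b4,rmD)", "carry(b5,right)", "robot_in(rmA)"]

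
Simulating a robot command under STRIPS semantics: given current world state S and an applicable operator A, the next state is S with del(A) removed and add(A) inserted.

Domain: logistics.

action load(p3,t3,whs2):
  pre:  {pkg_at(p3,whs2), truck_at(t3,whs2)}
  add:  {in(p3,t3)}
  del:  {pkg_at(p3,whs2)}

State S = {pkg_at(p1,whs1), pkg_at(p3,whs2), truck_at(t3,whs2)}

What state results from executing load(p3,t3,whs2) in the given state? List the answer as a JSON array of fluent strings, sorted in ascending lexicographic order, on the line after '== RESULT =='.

Compute (S \ del) ∪ add:
  pre ⊆ S: {pkg_at(p3,whs2), truck_at(t3,whs2)} ⊆ S  — applicable
  S \ del = {pkg_at(p1,whs1), truck_at(t3,whs2)}
  ∪ add   = {in(p3,t3), pkg_at(p1,whs1), truck_at(t3,whs2)}

== RESULT ==
["in(p3,t3)", "pkg_at(p1,whs1)", "truck_at(t3,whs2)"]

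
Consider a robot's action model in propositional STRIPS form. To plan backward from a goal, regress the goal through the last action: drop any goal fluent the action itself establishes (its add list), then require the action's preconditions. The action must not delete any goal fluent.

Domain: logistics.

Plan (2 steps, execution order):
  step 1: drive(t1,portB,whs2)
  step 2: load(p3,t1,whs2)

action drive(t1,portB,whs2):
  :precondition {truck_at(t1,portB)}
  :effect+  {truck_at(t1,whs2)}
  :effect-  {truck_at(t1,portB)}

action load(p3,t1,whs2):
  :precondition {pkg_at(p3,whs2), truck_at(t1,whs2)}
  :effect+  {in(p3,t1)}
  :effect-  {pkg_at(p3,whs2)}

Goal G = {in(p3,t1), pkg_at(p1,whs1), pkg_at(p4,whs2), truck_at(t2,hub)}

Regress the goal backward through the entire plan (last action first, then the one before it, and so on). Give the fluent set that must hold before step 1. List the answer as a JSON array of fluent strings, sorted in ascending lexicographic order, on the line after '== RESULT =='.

Regress step by step:
  through step 2 (load(p3,t1,whs2)): drop {in(p3,t1)}, keep {pkg_at(p1,whs1), pkg_at(p4,whs2), truck_at(t2,hub)}, require {pkg_at(p3,whs2), truck_at(t1,whs2)}
    → {pkg_at(p1,whs1), pkg_at(p3,whs2), pkg_at(p4,whs2), truck_at(t1,whs2), truck_at(t2,hub)}
  through step 1 (drive(t1,portB,whs2)): drop {truck_at(t1,whs2)}, keep {pkg_at(p1,whs1), pkg_at(p3,whs2), pkg_at(p4,whs2), truck_at(t2,hub)}, require {truck_at(t1,portB)}
    → {pkg_at(p1,whs1), pkg_at(p3,whs2), pkg_at(p4,whs2), truck_at(t1,portB), truck_at(t2,hub)}

== RESULT ==
["pkg_at(p1,whs1)", "pkg_at(p3,whs2)", "pkg_at(p4,whs2)", "truck_at(t1,portB)", "truck_at(t2,hub)"]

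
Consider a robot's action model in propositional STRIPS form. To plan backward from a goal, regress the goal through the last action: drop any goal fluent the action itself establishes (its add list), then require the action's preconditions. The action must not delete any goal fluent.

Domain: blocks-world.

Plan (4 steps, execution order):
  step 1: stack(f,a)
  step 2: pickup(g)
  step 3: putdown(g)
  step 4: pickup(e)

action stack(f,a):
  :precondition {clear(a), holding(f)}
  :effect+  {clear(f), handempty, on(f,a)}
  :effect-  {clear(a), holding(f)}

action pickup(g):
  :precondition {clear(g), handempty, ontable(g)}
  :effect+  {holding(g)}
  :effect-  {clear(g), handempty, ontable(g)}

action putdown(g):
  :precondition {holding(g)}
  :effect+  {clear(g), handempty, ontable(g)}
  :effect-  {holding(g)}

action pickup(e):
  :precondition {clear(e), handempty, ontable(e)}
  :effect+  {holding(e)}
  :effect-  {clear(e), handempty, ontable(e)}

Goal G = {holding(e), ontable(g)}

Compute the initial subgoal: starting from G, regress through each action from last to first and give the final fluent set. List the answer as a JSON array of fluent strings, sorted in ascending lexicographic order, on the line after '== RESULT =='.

Regress step by step:
  through step 4 (pickup(e)): drop {holding(e)}, keep {ontable(g)}, require {clear(e), handempty, ontable(e)}
    → {clear(e), handempty, ontable(e), ontable(g)}
  through step 3 (putdown(g)): drop {handempty, ontable(g)}, keep {clear(e), ontable(e)}, require {holding(g)}
    → {clear(e), holding(g), ontable(e)}
  through step 2 (pickup(g)): drop {holding(g)}, keep {clear(e), ontable(e)}, require {clear(g), handempty, ontable(g)}
    → {clear(e), clear(g), handempty, ontable(e), ontable(g)}
  through step 1 (stack(f,a)): drop {handempty}, keep {clear(e), clear(g), ontable(e), ontable(g)}, require {clear(a), holding(f)}
    → {clear(a), clear(e), clear(g), holding(f), ontable(e), ontable(g)}

== RESULT ==
["clear(a)", "clear(e)", "clear(g)", "holding(f)", "ontable(e)", "ontable(g)"]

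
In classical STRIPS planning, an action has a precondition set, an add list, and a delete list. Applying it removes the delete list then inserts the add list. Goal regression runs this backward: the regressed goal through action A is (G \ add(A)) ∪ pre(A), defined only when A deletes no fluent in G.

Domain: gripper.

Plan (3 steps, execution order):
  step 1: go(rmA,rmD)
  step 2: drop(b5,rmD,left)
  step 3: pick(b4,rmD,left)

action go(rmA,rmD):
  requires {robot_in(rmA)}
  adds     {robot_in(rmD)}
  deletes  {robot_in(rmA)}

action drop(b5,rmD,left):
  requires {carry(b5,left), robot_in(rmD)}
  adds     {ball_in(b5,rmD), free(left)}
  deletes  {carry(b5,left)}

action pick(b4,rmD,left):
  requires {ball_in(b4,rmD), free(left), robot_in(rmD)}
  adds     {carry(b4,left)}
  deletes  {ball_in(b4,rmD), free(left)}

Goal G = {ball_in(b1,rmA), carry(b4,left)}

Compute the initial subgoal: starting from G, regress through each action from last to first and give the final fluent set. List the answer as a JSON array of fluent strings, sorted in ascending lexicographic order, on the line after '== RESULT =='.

Work backward from the goal:
  through step 3 (pick(b4,rmD,left)): drop {carry(b4,left)}, keep {ball_in(b1,rmA)}, require {ball_in(b4,rmD), free(left), robot_in(rmD)}
    → {ball_in(b1,rmA), ball_in(b4,rmD), free(left), robot_in(rmD)}
  through step 2 (drop(b5,rmD,left)): drop {free(left)}, keep {ball_in(b1,rmA), ball_in(b4,rmD), robot_in(rmD)}, require {carry(b5,left), robot_in(rmD)}
    → {ball_in(b1,rmA), ball_in(b4,rmD), carry(b5,left), robot_in(rmD)}
  through step 1 (go(rmA,rmD)): drop {robot_in(rmD)}, keep {ball_in(b1,rmA), ball_in(b4,rmD), carry(b5,left)}, require {robot_in(rmA)}
    → {ball_in(b1,rmA), ball_in(b4,rmD), carry(b5,left), robot_in(rmA)}

== RESULT ==
["ball_in(b1,rmA)", "ball_in(b4,rmD)", "carry(b5,left)", "robot_in(rmA)"]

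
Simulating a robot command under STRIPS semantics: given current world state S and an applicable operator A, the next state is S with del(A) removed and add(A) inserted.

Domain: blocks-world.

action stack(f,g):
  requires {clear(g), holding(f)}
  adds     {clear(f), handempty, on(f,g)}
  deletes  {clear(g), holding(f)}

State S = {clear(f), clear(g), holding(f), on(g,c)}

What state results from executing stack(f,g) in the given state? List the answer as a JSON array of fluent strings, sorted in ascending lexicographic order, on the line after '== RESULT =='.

Compute (S \ del) ∪ add:
  pre ⊆ S: {clear(g), holding(f)} ⊆ S  — applicable
  S \ del = {clear(f), on(g,c)}
  ∪ add   = {clear(f), handempty, on(f,g), on(g,c)}

== RESULT ==
["clear(f)", "handempty", "on(f,g)", "on(g,c)"]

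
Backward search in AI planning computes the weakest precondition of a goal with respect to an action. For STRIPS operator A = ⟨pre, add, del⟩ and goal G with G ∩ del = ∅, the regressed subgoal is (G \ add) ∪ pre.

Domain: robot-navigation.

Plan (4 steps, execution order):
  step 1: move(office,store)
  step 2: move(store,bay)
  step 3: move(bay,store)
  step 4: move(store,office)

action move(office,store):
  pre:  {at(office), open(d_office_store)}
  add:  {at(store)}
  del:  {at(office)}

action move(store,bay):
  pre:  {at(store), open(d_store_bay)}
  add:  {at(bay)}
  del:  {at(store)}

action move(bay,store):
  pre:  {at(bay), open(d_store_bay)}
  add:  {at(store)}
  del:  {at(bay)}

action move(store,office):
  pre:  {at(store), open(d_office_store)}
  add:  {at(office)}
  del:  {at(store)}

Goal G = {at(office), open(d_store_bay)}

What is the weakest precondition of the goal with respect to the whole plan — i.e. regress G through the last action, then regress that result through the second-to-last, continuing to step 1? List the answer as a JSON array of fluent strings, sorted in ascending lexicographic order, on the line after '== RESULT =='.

Regress step by step:
  through step 4 (move(store,office)): drop {at(office)}, keep {open(d_store_bay)}, require {at(store), open(d_office_store)}
    → {at(store), open(d_office_store), open(d_store_bay)}
  through step 3 (move(bay,store)): drop {at(store)}, keep {open(d_office_store), open(d_store_bay)}, require {at(bay), open(d_store_bay)}
    → {at(bay), open(d_office_store), open(d_store_bay)}
  through step 2 (move(store,bay)): drop {at(bay)}, keep {open(d_office_store), open(d_store_bay)}, require {at(store), open(d_store_bay)}
    → {at(store), open(d_office_store), open(d_store_bay)}
  through step 1 (move(office,store)): drop {at(store)}, keep {open(d_office_store), open(d_store_bay)}, require {at(office), open(d_office_store)}
    → {at(office), open(d_office_store), open(d_store_bay)}

== RESULT ==
["at(office)", "open(d_office_store)", "open(d_store_bay)"]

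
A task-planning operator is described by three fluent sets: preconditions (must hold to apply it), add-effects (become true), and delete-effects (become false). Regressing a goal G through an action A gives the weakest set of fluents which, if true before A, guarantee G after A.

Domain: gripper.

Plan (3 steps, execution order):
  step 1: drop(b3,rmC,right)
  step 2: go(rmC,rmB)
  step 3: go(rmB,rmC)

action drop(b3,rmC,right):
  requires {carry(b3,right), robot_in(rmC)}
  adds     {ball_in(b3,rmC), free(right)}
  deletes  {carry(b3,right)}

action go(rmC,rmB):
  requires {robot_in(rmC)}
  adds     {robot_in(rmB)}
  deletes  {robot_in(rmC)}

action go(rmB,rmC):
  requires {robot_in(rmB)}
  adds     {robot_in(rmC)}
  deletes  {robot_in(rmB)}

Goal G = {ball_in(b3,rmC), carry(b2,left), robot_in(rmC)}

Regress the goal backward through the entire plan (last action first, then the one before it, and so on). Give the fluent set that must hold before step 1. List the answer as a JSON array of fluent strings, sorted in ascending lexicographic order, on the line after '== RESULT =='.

Work backward from the goal:
  through step 3 (go(rmB,rmC)): drop {robot_in(rmC)}, keep {ball_in(b3,rmC), carry(b2,left)}, require {robot_in(rmB)}
    → {ball_in(b3,rmC), carry(b2,left), robot_in(rmB)}
  through step 2 (go(rmC,rmB)): drop {robot_in(rmB)}, keep {ball_in(b3,rmC), carry(b2,left)}, require {robot_in(rmC)}
    → {ball_in(b3,rmC), carry(b2,left), robot_in(rmC)}
  through step 1 (drop(b3,rmC,right)): drop {ball_in(b3,rmC)}, keep {carry(b2,left), robot_in(rmC)}, require {carry(b3,right), robot_in(rmC)}
    → {carry(b2,left), carry(b3,right), robot_in(rmC)}

== RESULT ==
["carry(b2,left)", "carry(b3,right)", "robot_in(rmC)"]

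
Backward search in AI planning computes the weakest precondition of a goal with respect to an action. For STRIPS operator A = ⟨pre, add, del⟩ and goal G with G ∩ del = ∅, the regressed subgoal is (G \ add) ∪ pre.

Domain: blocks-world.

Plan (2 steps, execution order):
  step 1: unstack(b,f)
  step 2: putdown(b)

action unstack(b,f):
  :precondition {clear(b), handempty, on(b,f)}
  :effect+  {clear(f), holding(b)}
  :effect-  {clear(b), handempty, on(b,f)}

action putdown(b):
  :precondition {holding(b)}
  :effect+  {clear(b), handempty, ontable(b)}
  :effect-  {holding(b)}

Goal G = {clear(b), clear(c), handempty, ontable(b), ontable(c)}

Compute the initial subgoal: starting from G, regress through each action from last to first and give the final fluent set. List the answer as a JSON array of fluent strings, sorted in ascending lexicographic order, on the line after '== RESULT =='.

Regress step by step:
  through step 2 (putdown(b)): drop {clear(b), handempty, ontable(b)}, keep {clear(c), ontable(c)}, require {holding(b)}
    → {clear(c), holding(b), ontable(c)}
  through step 1 (unstack(b,f)): drop {holding(b)}, keep {clear(c), ontable(c)}, require {clear(b), handempty, on(b,f)}
    → {clear(b), clear(c), handempty, on(b,f), ontable(c)}

== RESULT ==
["clear(b)", "clear(c)", "handempty", "on(b,f)", "ontable(c)"]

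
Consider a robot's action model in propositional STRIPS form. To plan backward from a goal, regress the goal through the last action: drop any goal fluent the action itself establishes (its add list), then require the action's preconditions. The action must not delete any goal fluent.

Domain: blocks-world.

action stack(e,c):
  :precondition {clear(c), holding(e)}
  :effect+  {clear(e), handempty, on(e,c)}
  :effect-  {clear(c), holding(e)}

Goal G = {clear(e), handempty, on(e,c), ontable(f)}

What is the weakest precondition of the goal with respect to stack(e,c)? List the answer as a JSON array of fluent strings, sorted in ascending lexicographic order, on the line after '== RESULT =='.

Regress:
  G ∩ del = {}  (empty — regression defined)
  G \ add = {clear(e), handempty, on(e,c), ontable(f)} \ {clear(e), handempty, on(e,c)} = {ontable(f)}
  ∪ pre   = {ontable(f)} ∪ {clear(c), holding(e)}
          = {clear(c), holding(e), ontable(f)}

== RESULT ==
["clear(c)", "holding(e)", "ontable(f)"]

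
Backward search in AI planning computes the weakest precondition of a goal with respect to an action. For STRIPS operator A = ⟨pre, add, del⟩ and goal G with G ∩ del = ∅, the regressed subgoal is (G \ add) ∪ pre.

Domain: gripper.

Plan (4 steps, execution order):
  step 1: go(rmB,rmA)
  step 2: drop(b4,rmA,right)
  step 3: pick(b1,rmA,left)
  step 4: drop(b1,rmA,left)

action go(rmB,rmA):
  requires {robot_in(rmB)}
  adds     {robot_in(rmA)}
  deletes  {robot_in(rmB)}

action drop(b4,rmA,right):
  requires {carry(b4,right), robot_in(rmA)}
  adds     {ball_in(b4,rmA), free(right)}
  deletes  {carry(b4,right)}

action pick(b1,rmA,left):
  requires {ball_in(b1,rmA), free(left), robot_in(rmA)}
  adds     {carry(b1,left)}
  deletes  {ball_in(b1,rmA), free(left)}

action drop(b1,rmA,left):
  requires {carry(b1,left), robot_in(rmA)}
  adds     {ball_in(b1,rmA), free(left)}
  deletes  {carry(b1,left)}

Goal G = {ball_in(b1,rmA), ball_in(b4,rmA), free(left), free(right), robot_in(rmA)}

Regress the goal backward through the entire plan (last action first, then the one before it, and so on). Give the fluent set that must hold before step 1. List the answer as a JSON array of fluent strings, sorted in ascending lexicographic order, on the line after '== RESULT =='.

Work backward from the goal:
  through step 4 (drop(b1,rmA,left)): drop {ball_in(b1,rmA), free(left)}, keep {ball_in(b4,rmA), free(right), robot_in(rmA)}, require {carry(b1,left), robot_in(rmA)}
    → {ball_in(b4,rmA), carry(b1,left), free(right), robot_in(rmA)}
  through step 3 (pick(b1,rmA,left)): drop {carry(b1,left)}, keep {ball_in(b4,rmA), free(right), robot_in(rmA)}, require {ball_in(b1,rmA), free(left), robot_in(rmA)}
    → {ball_in(b1,rmA), ball_in(b4,rmA), free(left), free(right), robot_in(rmA)}
  through step 2 (drop(b4,rmA,right)): drop {ball_in(b4,rmA), free(right)}, keep {ball_in(b1,rmA), free(left), robot_in(rmA)}, require {carry(b4,right), robot_in(rmA)}
    → {ball_in(b1,rmA), carry(b4,right), free(left), robot_in(rmA)}
  through step 1 (go(rmB,rmA)): drop {robot_in(rmA)}, keep {ball_in(b1,rmA), carry(b4,right), free(left)}, require {robot_in(rmB)}
    → {ball_in(b1,rmA), carry(b4,right), free(left), robot_in(rmB)}

== RESULT ==
["ball_in(b1,rmA)", "carry(b4,right)", "free(left)", "robot_in(rmB)"]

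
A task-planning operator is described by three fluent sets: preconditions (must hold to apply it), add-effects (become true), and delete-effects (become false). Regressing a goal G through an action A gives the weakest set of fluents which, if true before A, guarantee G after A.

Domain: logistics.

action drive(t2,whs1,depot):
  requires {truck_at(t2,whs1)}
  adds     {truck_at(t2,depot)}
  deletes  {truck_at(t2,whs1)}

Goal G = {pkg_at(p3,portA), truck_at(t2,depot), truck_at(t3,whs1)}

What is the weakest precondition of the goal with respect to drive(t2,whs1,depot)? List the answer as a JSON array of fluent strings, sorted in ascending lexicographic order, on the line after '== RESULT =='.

Regress:
  G ∩ del = {}  (empty — regression defined)
  G \ add = {pkg_at(p3,portA), truck_at(t2,depot), truck_at(t3,whs1)} \ {truck_at(t2,depot)} = {pkg_at(p3,portA), truck_at(t3,whs1)}
  ∪ pre   = {pkg_at(p3,portA), truck_at(t3,whs1)} ∪ {truck_at(t2,whs1)}
          = {pkg_at(p3,portA), truck_at(t2,whs1), truck_at(t3,whs1)}

== RESULT ==
["pkg_at(p3,portA)", "truck_at(t2,whs1)", "truck_at(t3,whs1)"]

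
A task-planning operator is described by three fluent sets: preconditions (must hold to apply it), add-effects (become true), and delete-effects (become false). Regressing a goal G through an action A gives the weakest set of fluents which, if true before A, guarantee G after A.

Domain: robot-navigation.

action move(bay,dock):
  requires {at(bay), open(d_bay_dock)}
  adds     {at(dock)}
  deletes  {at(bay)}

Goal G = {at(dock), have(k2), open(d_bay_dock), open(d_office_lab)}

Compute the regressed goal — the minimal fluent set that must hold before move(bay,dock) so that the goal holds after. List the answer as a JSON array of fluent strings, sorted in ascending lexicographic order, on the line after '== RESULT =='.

Compute (G \ add) ∪ pre:
  G ∩ del = {}  (empty — regression defined)
  G \ add = {at(dock), have(k2), open(d_bay_dock), open(d_office_lab)} \ {at(dock)} = {have(k2), open(d_bay_dock), open(d_office_lab)}
  ∪ pre   = {have(k2), open(d_bay_dock), open(d_office_lab)} ∪ {at(bay), open(d_bay_dock)}
          = {at(bay), have(k2), open(d_bay_dock), open(d_office_lab)}

== RESULT ==
["at(bay)", "have(k2)", "open(d_bay_dock)", "open(d_office_lab)"]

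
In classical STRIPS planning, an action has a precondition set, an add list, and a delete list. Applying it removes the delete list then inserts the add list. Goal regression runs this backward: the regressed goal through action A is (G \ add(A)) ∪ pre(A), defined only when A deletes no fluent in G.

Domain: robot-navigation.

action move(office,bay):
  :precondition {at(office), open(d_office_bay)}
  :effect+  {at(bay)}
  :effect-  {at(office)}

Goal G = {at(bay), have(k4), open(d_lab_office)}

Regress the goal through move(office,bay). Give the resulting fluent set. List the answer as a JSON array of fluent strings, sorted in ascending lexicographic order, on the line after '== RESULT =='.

Compute (G \ add) ∪ pre:
  G ∩ del = {}  (empty — regression defined)
  G \ add = {at(bay), have(k4), open(d_lab_office)} \ {at(bay)} = {have(k4), open(d_lab_office)}
  ∪ pre   = {have(k4), open(d_lab_office)} ∪ {at(office), open(d_office_bay)}
          = {at(office), have(k4), open(d_lab_office), open(d_office_bay)}

== RESULT ==
["at(office)", "have(k4)", "open(d_lab_office)", "open(d_office_bay)"]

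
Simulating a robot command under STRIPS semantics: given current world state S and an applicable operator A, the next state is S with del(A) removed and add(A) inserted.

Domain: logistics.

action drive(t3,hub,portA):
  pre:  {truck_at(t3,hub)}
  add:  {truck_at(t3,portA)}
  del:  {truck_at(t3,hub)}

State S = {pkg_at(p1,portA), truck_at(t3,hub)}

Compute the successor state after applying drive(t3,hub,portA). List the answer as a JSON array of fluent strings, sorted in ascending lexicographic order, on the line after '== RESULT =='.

Progress:
  pre ⊆ S: {truck_at(t3,hub)} ⊆ S  — applicable
  S \ del = {pkg_at(p1,portA)}
  ∪ add   = {pkg_at(p1,portA), truck_at(t3,portA)}

== RESULT ==
["pkg_at(p1,portA)", "truck_at(t3,portA)"]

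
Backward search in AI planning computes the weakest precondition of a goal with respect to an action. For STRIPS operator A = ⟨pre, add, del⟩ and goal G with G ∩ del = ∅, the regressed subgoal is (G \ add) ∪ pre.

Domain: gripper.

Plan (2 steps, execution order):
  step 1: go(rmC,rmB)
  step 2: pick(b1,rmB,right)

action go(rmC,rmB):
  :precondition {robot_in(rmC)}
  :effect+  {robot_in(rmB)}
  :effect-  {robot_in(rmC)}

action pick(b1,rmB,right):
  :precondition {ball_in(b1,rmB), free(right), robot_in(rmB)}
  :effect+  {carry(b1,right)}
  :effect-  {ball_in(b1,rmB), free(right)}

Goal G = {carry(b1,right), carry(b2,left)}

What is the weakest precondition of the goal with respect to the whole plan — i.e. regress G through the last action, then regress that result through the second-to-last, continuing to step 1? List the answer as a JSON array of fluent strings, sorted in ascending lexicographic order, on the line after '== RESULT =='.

Work backward from the goal:
  through step 2 (pick(b1,rmB,right)): drop {carry(b1,right)}, keep {carry(b2,left)}, require {ball_in(b1,rmB), free(right), robot_in(rmB)}
    → {ball_in(b1,rmB), carry(b2,left), free(right), robot_in(rmB)}
  through step 1 (go(rmC,rmB)): drop {robot_in(rmB)}, keep {ball_in(b1,rmB), carry(b2,left), free(right)}, require {robot_in(rmC)}
    → {ball_in(b1,rmB), carry(b2,left), free(right), robot_in(rmC)}

== RESULT ==
["ball_in(b1,rmB)", "carry(b2,left)", "free(right)", "robot_in(rmC)"]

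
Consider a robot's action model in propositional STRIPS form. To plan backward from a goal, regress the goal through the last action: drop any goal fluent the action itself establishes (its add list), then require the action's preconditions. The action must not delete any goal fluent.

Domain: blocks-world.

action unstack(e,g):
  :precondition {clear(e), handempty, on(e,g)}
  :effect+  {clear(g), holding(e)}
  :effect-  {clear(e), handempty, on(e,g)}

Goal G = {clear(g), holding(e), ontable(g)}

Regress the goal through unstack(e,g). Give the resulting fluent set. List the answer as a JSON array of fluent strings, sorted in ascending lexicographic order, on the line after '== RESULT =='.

Regress:
  G ∩ del = {}  (empty — regression defined)
  G \ add = {clear(g), holding(e), ontable(g)} \ {clear(g), holding(e)} = {ontable(g)}
  ∪ pre   = {ontable(g)} ∪ {clear(e), handempty, on(e,g)}
          = {clear(e), handempty, on(e,g), ontable(g)}

== RESULT ==
["clear(e)", "handempty", "on(e,g)", "ontable(g)"]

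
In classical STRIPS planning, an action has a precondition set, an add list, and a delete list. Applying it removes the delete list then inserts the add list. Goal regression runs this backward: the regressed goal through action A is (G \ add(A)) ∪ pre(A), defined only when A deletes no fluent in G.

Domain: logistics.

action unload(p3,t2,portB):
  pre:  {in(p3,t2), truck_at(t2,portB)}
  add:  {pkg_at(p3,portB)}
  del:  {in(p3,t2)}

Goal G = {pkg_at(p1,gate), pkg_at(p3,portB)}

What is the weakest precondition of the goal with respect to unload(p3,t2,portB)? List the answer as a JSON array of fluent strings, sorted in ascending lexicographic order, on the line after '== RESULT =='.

Regress:
  G ∩ del = {}  (empty — regression defined)
  G \ add = {pkg_at(p1,gate), pkg_at(p3,portB)} \ {pkg_at(p3,portB)} = {pkg_at(p1,gate)}
  ∪ pre   = {pkg_at(p1,gate)} ∪ {in(p3,t2), truck_at(t2,portB)}
          = {in(p3,t2), pkg_at(p1,gate), truck_at(t2,portB)}

== RESULT ==
["in(p3,t2)", "pkg_at(p1,gate)", "truck_at(t2,portB)"]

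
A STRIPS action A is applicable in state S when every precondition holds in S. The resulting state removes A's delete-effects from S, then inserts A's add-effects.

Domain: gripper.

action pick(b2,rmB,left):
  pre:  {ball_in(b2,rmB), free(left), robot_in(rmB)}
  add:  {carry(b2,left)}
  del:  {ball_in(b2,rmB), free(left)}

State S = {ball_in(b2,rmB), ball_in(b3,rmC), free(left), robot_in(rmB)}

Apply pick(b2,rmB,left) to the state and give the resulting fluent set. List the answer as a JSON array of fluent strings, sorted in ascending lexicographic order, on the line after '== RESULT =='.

Compute (S \ del) ∪ add:
  pre ⊆ S: {ball_in(b2,rmB), free(left), robot_in(rmB)} ⊆ S  — applicable
  S \ del = {ball_in(b3,rmC), robot_in(rmB)}
  ∪ add   = {ball_in(b3,rmC), carry(b2,left), robot_in(rmB)}

== RESULT ==
["ball_in(b3,rmC)", "carry(b2,left)", "robot_in(rmB)"]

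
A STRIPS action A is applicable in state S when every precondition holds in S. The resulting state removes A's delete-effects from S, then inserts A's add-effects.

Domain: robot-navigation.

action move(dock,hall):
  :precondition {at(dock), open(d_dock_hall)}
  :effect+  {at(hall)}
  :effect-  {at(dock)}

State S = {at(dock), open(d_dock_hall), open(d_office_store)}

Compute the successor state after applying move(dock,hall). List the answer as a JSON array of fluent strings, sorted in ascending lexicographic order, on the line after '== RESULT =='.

Compute (S \ del) ∪ add:
  pre ⊆ S: {at(dock), open(d_dock_hall)} ⊆ S  — applicable
  S \ del = {open(d_dock_hall), open(d_office_store)}
  ∪ add   = {at(hall), open(d_dock_hall), open(d_office_store)}

== RESULT ==
["at(hall)", "open(d_dock_hall)", "open(d_office_store)"]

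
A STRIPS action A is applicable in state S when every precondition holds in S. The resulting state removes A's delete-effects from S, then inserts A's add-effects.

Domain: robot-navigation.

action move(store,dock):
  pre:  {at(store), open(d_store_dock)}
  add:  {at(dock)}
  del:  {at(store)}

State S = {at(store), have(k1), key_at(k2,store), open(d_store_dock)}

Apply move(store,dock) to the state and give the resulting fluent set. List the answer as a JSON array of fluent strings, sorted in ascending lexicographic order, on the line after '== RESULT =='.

Progress:
  pre ⊆ S: {at(store), open(d_store_dock)} ⊆ S  — applicable
  S \ del = {have(k1), key_at(k2,store), open(d_store_dock)}
  ∪ add   = {at(dock), have(k1), key_at(k2,store), open(d_store_dock)}

== RESULT ==
["at(dock)", "have(k1)", "key_at(k2,store)", "open(d_store_dock)"]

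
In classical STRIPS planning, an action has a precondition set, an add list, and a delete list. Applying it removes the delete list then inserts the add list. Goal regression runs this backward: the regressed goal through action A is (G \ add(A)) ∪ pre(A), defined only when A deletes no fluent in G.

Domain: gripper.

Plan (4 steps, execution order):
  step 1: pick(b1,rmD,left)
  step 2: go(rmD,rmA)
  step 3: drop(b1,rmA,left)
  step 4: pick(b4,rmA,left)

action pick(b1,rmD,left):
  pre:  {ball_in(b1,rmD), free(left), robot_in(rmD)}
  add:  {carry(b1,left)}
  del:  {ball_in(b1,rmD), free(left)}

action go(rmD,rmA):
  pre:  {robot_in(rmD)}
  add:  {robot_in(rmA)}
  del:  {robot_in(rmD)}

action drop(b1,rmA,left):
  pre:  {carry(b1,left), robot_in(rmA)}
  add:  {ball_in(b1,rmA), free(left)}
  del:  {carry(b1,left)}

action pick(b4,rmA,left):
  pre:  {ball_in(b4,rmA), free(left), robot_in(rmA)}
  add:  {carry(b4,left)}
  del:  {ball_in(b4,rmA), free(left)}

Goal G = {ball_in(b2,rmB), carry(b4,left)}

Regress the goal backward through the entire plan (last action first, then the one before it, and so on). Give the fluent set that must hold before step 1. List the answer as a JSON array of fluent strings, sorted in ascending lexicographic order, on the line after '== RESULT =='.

Regress step by step:
  through step 4 (pick(b4,rmA,left)): drop {carry(b4,left)}, keep {ball_in(b2,rmB)}, require {ball_in(b4,rmA), free(left), robot_in(rmA)}
    → {ball_in(b2,rmB), ball_in(b4,rmA), free(left), robot_in(rmA)}
  through step 3 (drop(b1,rmA,left)): drop {free(left)}, keep {ball_in(b2,rmB), ball_in(b4,rmA), robot_in(rmA)}, require {carry(b1,left), robot_in(rmA)}
    → {ball_in(b2,rmB), ball_in(b4,rmA), carry(b1,left), robot_in(rmA)}
  through step 2 (go(rmD,rmA)): drop {robot_in(rmA)}, keep {ball_in(b2,rmB), ball_in(b4,rmA), carry(b1,left)}, require {robot_in(rmD)}
    → {ball_in(b2,rmB), ball_in(b4,rmA), carry(b1,left), robot_in(rmD)}
  through step 1 (pick(b1,rmD,left)): drop {carry(b1,left)}, keep {ball_in(b2,rmB), ball_in(b4,rmA), robot_in(rmD)}, require {ball_in(b1,rmD), free(left), robot_in(rmD)}
    → {ball_in(b1,rmD), ball_in(b2,rmB), ball_in(b4,rmA), free(left), robot_in(rmD)}

== RESULT ==
["ball_in(b1,rmD)", "ball_in(b2,rmB)", "ball_in(b4,rmA)", "free(left)", "robot_in(rmD)"]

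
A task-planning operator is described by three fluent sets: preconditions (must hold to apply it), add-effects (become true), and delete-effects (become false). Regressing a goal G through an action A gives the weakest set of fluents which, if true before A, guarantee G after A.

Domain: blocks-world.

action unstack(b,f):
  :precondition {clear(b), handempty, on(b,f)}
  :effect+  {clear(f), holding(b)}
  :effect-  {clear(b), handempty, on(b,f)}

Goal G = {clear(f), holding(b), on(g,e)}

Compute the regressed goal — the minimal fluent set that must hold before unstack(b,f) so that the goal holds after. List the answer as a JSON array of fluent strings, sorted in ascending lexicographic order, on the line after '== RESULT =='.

Compute (G \ add) ∪ pre:
  G ∩ del = {}  (empty — regression defined)
  G \ add = {clear(f), holding(b), on(g,e)} \ {clear(f), holding(b)} = {on(g,e)}
  ∪ pre   = {on(g,e)} ∪ {clear(b), handempty, on(b,f)}
          = {clear(b), handempty, on(b,f), on(g,e)}

== RESULT ==
["clear(b)", "handempty", "on(b,f)", "on(g,e)"]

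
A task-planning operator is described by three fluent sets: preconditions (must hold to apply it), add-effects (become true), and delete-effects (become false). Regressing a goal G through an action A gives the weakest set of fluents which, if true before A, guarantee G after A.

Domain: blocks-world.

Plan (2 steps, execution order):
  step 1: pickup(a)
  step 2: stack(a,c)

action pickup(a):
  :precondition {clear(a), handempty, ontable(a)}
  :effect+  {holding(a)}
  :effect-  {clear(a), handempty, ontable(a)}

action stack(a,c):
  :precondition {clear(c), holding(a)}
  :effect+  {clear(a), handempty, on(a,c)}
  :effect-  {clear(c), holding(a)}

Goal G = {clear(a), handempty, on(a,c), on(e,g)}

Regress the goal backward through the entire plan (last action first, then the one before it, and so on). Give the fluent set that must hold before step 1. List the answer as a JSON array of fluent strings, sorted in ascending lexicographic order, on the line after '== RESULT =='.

Work backward from the goal:
  through step 2 (stack(a,c)): drop {clear(a), handempty, on(a,c)}, keep {on(e,g)}, require {clear(c), holding(a)}
    → {clear(c), holding(a), on(e,g)}
  through step 1 (pickup(a)): drop {holding(a)}, keep {clear(c), on(e,g)}, require {clear(a), handempty, ontable(a)}
    → {clear(a), clear(c), handempty, on(e,g), ontable(a)}

== RESULT ==
["clear(a)", "clear(c)", "handempty", "on(e,g)", "ontable(a)"]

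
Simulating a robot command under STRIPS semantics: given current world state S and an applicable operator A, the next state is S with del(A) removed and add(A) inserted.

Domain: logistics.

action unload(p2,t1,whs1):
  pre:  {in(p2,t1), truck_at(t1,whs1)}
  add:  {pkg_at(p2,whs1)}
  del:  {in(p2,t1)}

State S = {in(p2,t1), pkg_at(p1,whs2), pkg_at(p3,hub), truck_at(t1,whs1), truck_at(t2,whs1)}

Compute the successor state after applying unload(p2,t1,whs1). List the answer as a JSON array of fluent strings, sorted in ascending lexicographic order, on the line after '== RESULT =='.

Compute (S \ del) ∪ add:
  pre ⊆ S: {in(p2,t1), truck_at(t1,whs1)} ⊆ S  — applicable
  S \ del = {pkg_at(p1,whs2), pkg_at(p3,hub), truck_at(t1,whs1), truck_at(t2,whs1)}
  ∪ add   = {pkg_at(p1,whs2), pkg_at(p2,whs1), pkg_at(p3,hub), truck_at(t1,whs1), truck_at(t2,whs1)}

== RESULT ==
["pkg_at(p1,whs2)", "pkg_at(p2,whs1)", "pkg_at(p3,hub)", "truck_at(t1,whs1)", "truck_at(t2,whs1)"]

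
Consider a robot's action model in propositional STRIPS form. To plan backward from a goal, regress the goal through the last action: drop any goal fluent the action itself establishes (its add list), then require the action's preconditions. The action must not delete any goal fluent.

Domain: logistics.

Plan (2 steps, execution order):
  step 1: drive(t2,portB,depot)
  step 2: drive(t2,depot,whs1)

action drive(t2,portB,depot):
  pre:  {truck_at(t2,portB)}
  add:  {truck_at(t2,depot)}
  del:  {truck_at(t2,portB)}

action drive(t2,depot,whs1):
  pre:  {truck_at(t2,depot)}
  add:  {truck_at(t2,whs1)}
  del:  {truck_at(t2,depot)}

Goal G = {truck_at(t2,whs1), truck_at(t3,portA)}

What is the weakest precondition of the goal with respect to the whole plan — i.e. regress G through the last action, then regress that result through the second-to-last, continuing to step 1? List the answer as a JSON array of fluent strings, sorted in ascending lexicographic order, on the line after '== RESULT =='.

Work backward from the goal:
  through step 2 (drive(t2,depot,whs1)): drop {truck_at(t2,whs1)}, keep {truck_at(t3,portA)}, require {truck_at(t2,depot)}
    → {truck_at(t2,depot), truck_at(t3,portA)}
  through step 1 (drive(t2,portB,depot)): drop {truck_at(t2,depot)}, keep {truck_at(t3,portA)}, require {truck_at(t2,portB)}
    → {truck_at(t2,portB), truck_at(t3,portA)}

== RESULT ==
["truck_at(t2,portB)", "truck_at(t3,portA)"]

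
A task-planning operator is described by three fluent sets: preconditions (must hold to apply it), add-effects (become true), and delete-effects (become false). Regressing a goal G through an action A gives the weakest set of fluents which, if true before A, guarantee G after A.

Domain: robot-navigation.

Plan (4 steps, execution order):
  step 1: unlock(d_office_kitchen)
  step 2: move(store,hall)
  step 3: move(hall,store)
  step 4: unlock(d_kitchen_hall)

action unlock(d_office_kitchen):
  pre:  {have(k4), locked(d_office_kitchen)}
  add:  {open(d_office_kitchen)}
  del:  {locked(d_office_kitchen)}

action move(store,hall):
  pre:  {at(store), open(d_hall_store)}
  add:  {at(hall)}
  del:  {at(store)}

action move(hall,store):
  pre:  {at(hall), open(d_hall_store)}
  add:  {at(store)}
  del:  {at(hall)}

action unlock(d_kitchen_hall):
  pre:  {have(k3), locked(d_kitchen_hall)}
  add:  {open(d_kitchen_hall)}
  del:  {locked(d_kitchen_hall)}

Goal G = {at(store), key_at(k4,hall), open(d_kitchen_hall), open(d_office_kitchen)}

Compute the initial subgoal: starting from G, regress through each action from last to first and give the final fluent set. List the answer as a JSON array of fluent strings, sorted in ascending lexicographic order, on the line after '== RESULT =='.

Work backward from the goal:
  through step 4 (unlock(d_kitchen_hall)): drop {open(d_kitchen_hall)}, keep {at(store), key_at(k4,hall), open(d_office_kitchen)}, require {have(k3), locked(d_kitchen_hall)}
    → {at(store), have(k3), key_at(k4,hall), locked(d_kitchen_hall), open(d_office_kitchen)}
  through step 3 (move(hall,store)): drop {at(store)}, keep {have(k3), key_at(k4,hall), locked(d_kitchen_hall), open(d_office_kitchen)}, require {at(hall), open(d_hall_store)}
    → {at(hall), have(k3), key_at(k4,hall), locked(d_kitchen_hall), open(d_hall_store), open(d_office_kitchen)}
  through step 2 (move(store,hall)): drop {at(hall)}, keep {have(k3), key_at(k4,hall), locked(d_kitchen_hall), open(d_hall_store), open(d_office_kitchen)}, require {at(store), open(d_hall_store)}
    → {at(store), have(k3), key_at(k4,hall), locked(d_kitchen_hall), open(d_hall_store), open(d_office_kitchen)}
  through step 1 (unlock(d_office_kitchen)): drop {open(d_office_kitchen)}, keep {at(store), have(k3), key_at(k4,hall), locked(d_kitchen_hall), open(d_hall_store)}, require {have(k4), locked(d_office_kitchen)}
    → {at(store), have(k3), have(k4), key_at(k4,hall), locked(d_kitchen_hall), locked(d_office_kitchen), open(d_hall_store)}

== RESULT ==
["at(store)", "have(k3)", "have(k4)", "key_at(k4,hall)", "locked(d_kitchen_hall)", "locked(d_office_kitchen)", "open(d_hall_store)"]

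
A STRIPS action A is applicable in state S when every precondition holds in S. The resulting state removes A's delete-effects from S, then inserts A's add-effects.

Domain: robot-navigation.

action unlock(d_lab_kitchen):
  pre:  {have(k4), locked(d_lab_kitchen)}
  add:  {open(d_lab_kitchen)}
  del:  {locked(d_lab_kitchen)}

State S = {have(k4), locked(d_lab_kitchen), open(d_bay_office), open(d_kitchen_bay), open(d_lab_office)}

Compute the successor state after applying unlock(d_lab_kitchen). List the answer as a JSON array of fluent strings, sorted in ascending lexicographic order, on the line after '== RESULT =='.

Progress:
  pre ⊆ S: {have(k4), locked(d_lab_kitchen)} ⊆ S  — applicable
  S \ del = {have(k4), open(d_bay_office), open(d_kitchen_bay), open(d_lab_office)}
  ∪ add   = {have(k4), open(d_bay_office), open(d_kitchen_bay), open(d_lab_kitchen), open(d_lab_office)}

== RESULT ==
["have(k4)", "open(d_bay_office)", "open(d_kitchen_bay)", "open(d_lab_kitchen)", "open(d_lab_office)"]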